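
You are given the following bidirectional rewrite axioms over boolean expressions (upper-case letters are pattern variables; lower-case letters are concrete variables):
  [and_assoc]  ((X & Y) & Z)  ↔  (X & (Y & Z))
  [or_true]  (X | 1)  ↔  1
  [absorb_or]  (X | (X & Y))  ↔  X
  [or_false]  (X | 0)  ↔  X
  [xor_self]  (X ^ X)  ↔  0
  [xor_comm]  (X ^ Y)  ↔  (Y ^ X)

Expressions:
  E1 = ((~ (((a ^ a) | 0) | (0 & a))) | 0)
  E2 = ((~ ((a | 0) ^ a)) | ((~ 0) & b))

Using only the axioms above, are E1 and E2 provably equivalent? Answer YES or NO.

YES

(1) ((a ^ a) | 0)  =[or_false →]=  (a ^ a)    ⊢ ((~ ((a ^ a) | (0 & a))) | 0)
(2) (a ^ a)  =[xor_self →]=  0    ⊢ ((~ (0 | (0 & a))) | 0)
(3) ((~ (0 | (0 & a))) | 0)  =[or_false →]=  (~ (0 | (0 & a)))
(4) (0 | (0 & a))  =[absorb_or →]=  0    ⊢ (~ 0)
(5) (~ 0)  =[absorb_or ←]=  ((~ 0) | ((~ 0) & b))
(6) 0  =[xor_self ←]=  (a ^ a)    ⊢ ((~ (a ^ a)) | ((~ 0) & b))
(7) a  =[or_false ←]=  (a | 0)    ⊢ E2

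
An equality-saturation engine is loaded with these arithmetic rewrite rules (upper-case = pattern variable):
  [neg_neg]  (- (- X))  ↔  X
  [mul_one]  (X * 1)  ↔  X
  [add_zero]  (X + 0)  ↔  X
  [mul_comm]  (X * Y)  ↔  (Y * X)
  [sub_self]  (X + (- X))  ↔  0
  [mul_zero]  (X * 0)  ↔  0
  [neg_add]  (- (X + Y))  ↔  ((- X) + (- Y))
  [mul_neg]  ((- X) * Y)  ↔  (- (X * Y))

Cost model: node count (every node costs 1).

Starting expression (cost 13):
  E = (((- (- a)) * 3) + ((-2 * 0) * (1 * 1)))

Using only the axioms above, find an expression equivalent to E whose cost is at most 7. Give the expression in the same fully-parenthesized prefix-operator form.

((a * 3) + (-2 * 0))   [cost 7]

(1) (- (- a))  =[neg_neg →]=  a    ⊢ ((a * 3) + ((-2 * 0) * (1 * 1)))
(2) (1 * 1)  =[mul_one →]=  1    ⊢ ((a * 3) + ((-2 * 0) * 1))
(3) ((-2 * 0) * 1)  =[mul_one →]=  (-2 * 0)    ⊢ cost 7, within 7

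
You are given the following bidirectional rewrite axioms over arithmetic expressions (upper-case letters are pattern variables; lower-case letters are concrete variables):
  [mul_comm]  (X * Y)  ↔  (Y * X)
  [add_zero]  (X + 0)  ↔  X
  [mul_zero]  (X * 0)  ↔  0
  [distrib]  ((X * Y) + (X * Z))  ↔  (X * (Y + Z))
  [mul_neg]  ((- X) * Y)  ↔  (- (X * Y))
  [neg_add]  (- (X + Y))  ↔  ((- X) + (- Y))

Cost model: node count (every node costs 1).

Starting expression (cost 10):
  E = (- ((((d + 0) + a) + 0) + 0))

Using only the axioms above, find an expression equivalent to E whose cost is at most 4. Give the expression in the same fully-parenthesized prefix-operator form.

(- (d + a))   [cost 4]

step 1: add_zero (→) rewrites (((d + 0) + a) + 0) into ((d + 0) + a), now (- (((d + 0) + a) + 0))
step 2: add_zero (→) rewrites (d + 0) into d, now (- ((d + a) + 0))
step 3: add_zero (→) rewrites ((d + a) + 0) into (d + a), reaching cost 4 (bound 4)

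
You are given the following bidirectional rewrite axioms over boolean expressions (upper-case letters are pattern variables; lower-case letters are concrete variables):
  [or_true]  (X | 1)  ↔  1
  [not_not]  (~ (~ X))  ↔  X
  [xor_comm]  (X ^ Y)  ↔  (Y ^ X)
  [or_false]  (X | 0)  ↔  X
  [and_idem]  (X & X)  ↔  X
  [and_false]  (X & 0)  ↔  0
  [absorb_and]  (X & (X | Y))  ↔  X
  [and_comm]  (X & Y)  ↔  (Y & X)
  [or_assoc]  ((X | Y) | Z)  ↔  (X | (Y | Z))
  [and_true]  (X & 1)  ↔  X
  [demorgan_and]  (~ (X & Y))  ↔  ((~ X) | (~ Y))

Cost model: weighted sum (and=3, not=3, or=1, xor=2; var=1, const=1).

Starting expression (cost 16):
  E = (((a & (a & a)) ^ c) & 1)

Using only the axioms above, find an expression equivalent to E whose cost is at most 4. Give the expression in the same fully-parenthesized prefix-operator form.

(a ^ c)   [cost 4]

step 1: and_idem (→) rewrites (a & a) into a, now (((a & a) ^ c) & 1)
step 2: and_true (→) rewrites (((a & a) ^ c) & 1) into ((a & a) ^ c)
step 3: and_idem (→) rewrites (a & a) into a, reaching cost 4 (bound 4)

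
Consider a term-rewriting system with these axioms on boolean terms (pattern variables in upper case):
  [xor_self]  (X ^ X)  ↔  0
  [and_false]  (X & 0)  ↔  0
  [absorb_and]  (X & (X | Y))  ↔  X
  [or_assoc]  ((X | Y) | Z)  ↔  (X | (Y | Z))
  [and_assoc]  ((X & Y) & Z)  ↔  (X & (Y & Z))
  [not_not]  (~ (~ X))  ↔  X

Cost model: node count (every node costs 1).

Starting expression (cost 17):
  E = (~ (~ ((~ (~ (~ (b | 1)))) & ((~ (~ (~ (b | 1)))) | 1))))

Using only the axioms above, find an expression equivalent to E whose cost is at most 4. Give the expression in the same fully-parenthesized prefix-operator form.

1. [absorb_and →] ((~ (~ (~ (b | 1)))) & ((~ (~ (~ (b | 1)))) | 1))  →  (~ (~ (~ (b | 1))));  E = (~ (~ (~ (~ (~ (b | 1))))))
2. [not_not →] (~ (~ (~ (~ (b | 1)))))  →  (~ (~ (b | 1)));  E = (~ (~ (~ (b | 1))))
3. [not_not →] (~ (~ (~ (b | 1))))  →  (~ (b | 1));  cost 4 ≤ 4, done

(~ (b | 1))   [cost 4]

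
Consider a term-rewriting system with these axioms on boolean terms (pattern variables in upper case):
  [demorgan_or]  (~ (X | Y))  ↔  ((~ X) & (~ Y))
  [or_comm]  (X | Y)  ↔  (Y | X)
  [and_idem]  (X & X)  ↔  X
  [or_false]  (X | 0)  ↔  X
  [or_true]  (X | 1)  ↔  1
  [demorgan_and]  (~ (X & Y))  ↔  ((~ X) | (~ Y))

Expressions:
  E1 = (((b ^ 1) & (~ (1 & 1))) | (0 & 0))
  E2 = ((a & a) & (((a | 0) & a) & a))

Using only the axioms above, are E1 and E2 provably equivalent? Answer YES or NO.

All listed rules preserve value, hence provable equivalence implies equal values everywhere; look for a separating assignment.
a=1, b=0 gives E1 ↦ 0, E2 ↦ 1; values differ ⇒ not provably equivalent.

NO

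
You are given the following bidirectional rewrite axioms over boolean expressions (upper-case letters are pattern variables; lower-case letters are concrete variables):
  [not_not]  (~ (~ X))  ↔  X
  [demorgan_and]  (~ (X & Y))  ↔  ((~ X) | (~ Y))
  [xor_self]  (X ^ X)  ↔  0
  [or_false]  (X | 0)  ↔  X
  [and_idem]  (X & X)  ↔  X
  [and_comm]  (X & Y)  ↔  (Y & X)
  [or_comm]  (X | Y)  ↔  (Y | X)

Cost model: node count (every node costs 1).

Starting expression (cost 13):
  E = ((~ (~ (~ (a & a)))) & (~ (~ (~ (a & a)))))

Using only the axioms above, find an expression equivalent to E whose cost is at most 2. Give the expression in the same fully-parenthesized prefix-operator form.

(~ a)   [cost 2]

(1) ((~ (~ (~ (a & a)))) & (~ (~ (~ (a & a)))))  =[and_idem →]=  (~ (~ (~ (a & a))))
(2) (~ (~ (a & a)))  =[not_not →]=  (a & a)    ⊢ (~ (a & a))
(3) (a & a)  =[and_idem →]=  a    ⊢ cost 2, within 2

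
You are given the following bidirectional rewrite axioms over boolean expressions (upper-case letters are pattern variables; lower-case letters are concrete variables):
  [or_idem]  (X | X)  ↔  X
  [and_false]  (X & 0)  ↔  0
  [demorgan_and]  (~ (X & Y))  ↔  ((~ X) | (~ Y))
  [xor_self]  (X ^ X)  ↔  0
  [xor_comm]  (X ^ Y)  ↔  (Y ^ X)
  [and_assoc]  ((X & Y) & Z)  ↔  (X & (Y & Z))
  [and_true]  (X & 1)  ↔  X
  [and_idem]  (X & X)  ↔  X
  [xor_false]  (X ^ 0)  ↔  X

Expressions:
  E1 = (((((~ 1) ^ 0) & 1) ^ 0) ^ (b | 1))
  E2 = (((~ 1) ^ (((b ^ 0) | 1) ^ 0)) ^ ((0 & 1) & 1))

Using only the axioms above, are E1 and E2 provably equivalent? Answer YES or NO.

1. [xor_false →] ((((~ 1) ^ 0) & 1) ^ 0)  →  (((~ 1) ^ 0) & 1);  E1 = ((((~ 1) ^ 0) & 1) ^ (b | 1))
2. [xor_false →] ((~ 1) ^ 0)  →  (~ 1);  E1 = (((~ 1) & 1) ^ (b | 1))
3. [and_true →] ((~ 1) & 1)  →  (~ 1);  E1 = ((~ 1) ^ (b | 1))
4. [xor_false ←] ((~ 1) ^ (b | 1))  →  (((~ 1) ^ (b | 1)) ^ 0)
5. [xor_false ←] b  →  (b ^ 0);  E1 = (((~ 1) ^ ((b ^ 0) | 1)) ^ 0)
6. [and_true ←] 0  →  (0 & 1);  E1 = (((~ 1) ^ ((b ^ 0) | 1)) ^ (0 & 1))
7. [and_true ←] 0  →  (0 & 1);  E1 = (((~ 1) ^ ((b ^ 0) | 1)) ^ ((0 & 1) & 1))
8. [xor_false ←] ((b ^ 0) | 1)  →  (((b ^ 0) | 1) ^ 0);  this is E2

YES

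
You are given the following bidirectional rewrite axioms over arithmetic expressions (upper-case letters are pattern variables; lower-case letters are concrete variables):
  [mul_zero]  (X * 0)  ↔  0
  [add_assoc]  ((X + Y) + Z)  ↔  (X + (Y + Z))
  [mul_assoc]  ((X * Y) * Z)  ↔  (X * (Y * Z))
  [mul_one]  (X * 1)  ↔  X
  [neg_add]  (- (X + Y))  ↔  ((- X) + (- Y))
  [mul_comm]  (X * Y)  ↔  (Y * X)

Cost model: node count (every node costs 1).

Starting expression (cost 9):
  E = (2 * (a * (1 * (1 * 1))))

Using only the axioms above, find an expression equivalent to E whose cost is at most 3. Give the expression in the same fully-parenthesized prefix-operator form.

step 1: mul_one (→) rewrites (1 * 1) into 1, now (2 * (a * (1 * 1)))
step 2: mul_one (→) rewrites (1 * 1) into 1, now (2 * (a * 1))
step 3: mul_one (→) rewrites (a * 1) into a, reaching cost 3 (bound 3)

(2 * a)   [cost 3]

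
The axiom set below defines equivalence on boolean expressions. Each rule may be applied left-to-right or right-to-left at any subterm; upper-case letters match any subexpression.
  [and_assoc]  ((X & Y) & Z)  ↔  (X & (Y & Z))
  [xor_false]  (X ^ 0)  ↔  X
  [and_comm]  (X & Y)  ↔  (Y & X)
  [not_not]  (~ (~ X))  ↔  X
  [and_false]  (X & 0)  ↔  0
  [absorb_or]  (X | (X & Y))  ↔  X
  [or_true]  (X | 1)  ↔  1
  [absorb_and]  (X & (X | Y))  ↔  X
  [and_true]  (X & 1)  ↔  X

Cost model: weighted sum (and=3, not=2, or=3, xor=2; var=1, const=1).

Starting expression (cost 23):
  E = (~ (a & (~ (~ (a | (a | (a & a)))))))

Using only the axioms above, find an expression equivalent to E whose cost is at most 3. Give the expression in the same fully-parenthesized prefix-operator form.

(~ a)   [cost 3]

1. [absorb_or →] (a | (a & a))  →  a;  E = (~ (a & (~ (~ (a | a)))))
2. [not_not →] (~ (~ (a | a)))  →  (a | a);  E = (~ (a & (a | a)))
3. [absorb_and →] (a & (a | a))  →  a;  cost 3 ≤ 3, done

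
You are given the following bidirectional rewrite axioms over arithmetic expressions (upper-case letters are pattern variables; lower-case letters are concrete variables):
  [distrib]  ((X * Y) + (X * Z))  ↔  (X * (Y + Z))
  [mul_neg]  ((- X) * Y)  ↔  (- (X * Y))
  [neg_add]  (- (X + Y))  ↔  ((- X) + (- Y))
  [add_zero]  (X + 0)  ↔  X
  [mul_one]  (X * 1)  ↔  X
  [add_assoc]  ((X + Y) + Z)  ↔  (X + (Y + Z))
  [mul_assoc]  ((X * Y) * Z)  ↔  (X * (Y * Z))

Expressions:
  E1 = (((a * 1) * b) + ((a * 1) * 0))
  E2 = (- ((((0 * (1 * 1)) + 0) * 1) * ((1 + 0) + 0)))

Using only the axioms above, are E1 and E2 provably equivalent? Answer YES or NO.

Every axiom is a valid identity, so a rewrite proof would force E1 and E2 to agree under every assignment.
At a=1, b=1: E1 = 1 but E2 = 0; they differ, so no derivation exists.

NO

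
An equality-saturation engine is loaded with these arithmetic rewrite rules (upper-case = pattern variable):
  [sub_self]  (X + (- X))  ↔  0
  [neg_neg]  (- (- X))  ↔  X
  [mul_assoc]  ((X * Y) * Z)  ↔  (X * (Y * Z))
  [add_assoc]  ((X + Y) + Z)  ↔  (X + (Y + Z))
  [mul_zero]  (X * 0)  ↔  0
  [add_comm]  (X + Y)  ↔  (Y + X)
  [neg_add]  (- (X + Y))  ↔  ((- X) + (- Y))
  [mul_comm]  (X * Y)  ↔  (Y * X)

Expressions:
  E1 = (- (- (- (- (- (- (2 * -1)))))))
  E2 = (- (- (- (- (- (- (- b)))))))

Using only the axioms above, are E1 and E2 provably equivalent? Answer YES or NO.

NO

All listed rules preserve value, hence provable equivalence implies equal values everywhere; look for a separating assignment.
b=0 gives E1 ↦ -2, E2 ↦ 0; values differ ⇒ not provably equivalent.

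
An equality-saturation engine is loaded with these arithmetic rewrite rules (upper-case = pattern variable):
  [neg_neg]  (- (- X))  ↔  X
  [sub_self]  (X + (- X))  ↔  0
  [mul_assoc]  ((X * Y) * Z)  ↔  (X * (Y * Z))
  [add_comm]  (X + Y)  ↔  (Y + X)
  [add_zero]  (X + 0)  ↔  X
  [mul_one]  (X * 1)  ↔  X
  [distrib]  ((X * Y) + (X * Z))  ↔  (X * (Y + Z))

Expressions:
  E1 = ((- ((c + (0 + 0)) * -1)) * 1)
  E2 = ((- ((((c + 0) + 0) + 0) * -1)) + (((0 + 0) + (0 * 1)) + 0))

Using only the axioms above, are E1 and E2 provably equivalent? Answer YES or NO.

step 1: mul_one (→) rewrites ((- ((c + (0 + 0)) * -1)) * 1) into (- ((c + (0 + 0)) * -1))
step 2: add_zero (→) rewrites (0 + 0) into 0, now (- ((c + 0) * -1))
step 3: add_zero (→) rewrites (c + 0) into c, now (- (c * -1))
step 4: add_zero (←) rewrites (- (c * -1)) into ((- (c * -1)) + 0)
step 5: add_zero (←) rewrites c into (c + 0), now ((- ((c + 0) * -1)) + 0)
step 6: add_zero (←) rewrites 0 into (0 + 0), now ((- ((c + 0) * -1)) + (0 + 0))
step 7: add_zero (←) rewrites (0 + 0) into ((0 + 0) + 0), now ((- ((c + 0) * -1)) + ((0 + 0) + 0))
step 8: mul_one (←) rewrites 0 into (0 * 1), now ((- ((c + 0) * -1)) + ((0 + 0) + (0 * 1)))
step 9: add_zero (←) rewrites ((0 + 0) + (0 * 1)) into (((0 + 0) + (0 * 1)) + 0), now ((- ((c + 0) * -1)) + (((0 + 0) + (0 * 1)) + 0))
step 10: add_zero (←) rewrites (c + 0) into ((c + 0) + 0), now ((- (((c + 0) + 0) * -1)) + (((0 + 0) + (0 * 1)) + 0))
step 11: add_zero (←) rewrites ((c + 0) + 0) into (((c + 0) + 0) + 0), which is E2

YES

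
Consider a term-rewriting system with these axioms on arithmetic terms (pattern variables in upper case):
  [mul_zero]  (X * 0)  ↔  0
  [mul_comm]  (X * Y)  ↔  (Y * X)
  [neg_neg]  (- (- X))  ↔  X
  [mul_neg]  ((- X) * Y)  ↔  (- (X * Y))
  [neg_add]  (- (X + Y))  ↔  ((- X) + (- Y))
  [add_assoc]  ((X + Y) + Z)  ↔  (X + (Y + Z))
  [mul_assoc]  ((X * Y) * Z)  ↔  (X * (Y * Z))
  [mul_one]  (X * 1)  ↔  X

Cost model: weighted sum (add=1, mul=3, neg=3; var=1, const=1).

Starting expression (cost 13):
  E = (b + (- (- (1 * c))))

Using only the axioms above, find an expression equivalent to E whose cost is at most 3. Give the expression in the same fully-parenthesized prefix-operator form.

(b + c)   [cost 3]

step 1: mul_comm (→) rewrites (1 * c) into (c * 1), now (b + (- (- (c * 1))))
step 2: mul_one (→) rewrites (c * 1) into c, now (b + (- (- c)))
step 3: neg_neg (→) rewrites (- (- c)) into c, reaching cost 3 (bound 3)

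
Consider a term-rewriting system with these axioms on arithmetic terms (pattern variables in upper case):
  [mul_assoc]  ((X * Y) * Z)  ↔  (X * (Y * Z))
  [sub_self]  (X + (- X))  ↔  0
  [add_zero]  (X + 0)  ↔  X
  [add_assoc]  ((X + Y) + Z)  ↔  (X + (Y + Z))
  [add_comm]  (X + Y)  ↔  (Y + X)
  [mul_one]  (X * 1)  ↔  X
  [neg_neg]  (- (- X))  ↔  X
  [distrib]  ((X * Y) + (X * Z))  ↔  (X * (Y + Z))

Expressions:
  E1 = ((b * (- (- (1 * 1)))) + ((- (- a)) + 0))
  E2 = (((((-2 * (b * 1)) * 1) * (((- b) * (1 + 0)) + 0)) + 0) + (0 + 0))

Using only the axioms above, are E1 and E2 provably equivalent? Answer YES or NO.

The axioms are sound identities: if E1 ↔* E2 then E1 and E2 evaluate identically under any assignment.
Under a=0, b=1: E1 evaluates to 1, E2 to 2. Distinct ⇒ no rewrite sequence connects them.

NO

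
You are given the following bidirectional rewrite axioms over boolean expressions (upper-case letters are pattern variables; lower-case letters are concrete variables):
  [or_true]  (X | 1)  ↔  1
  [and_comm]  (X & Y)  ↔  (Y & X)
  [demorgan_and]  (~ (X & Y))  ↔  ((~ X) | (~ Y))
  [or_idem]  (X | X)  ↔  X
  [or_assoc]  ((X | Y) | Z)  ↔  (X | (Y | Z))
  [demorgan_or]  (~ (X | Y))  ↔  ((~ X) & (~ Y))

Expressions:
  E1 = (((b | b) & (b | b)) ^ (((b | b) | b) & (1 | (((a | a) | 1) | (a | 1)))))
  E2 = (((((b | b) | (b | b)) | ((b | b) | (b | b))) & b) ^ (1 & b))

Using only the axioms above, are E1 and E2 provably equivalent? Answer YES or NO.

1. [or_idem →] (a | a)  →  a;  E1 = (((b | b) & (b | b)) ^ (((b | b) | b) & (1 | ((a | 1) | (a | 1)))))
2. [or_assoc →] ((b | b) | b)  →  (b | (b | b));  E1 = (((b | b) & (b | b)) ^ ((b | (b | b)) & (1 | ((a | 1) | (a | 1)))))
3. [or_idem →] ((a | 1) | (a | 1))  →  (a | 1);  E1 = (((b | b) & (b | b)) ^ ((b | (b | b)) & (1 | (a | 1))))
4. [and_comm →] ((b | (b | b)) & (1 | (a | 1)))  →  ((1 | (a | 1)) & (b | (b | b)));  E1 = (((b | b) & (b | b)) ^ ((1 | (a | 1)) & (b | (b | b))))
5. [or_idem →] (b | b)  →  b;  E1 = (((b | b) & (b | b)) ^ ((1 | (a | 1)) & (b | b)))
6. [or_idem →] (b | b)  →  b;  E1 = (((b | b) & (b | b)) ^ ((1 | (a | 1)) & b))
7. [or_idem →] (b | b)  →  b;  E1 = (((b | b) & b) ^ ((1 | (a | 1)) & b))
8. [or_idem →] (b | b)  →  b;  E1 = ((b & b) ^ ((1 | (a | 1)) & b))
9. [or_true →] (a | 1)  →  1;  E1 = ((b & b) ^ ((1 | 1) & b))
10. [or_idem →] (1 | 1)  →  1;  E1 = ((b & b) ^ (1 & b))
11. [or_idem ←] b  →  (b | b);  E1 = (((b | b) & b) ^ (1 & b))
12. [or_idem ←] (b | b)  →  ((b | b) | (b | b));  E1 = ((((b | b) | (b | b)) & b) ^ (1 & b))
13. [or_idem ←] ((b | b) | (b | b))  →  (((b | b) | (b | b)) | ((b | b) | (b | b)));  this is E2

YES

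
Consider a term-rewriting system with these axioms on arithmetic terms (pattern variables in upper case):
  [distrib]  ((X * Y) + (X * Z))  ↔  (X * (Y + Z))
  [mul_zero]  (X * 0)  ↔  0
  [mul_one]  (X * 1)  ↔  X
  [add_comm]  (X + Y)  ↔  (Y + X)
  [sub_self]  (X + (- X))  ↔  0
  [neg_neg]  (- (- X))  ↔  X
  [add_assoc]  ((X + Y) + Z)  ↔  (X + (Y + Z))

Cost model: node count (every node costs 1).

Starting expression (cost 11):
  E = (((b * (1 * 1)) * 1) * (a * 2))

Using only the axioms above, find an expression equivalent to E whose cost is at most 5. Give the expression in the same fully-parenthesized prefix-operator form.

(1) (1 * 1)  =[mul_one →]=  1    ⊢ (((b * 1) * 1) * (a * 2))
(2) ((b * 1) * 1)  =[mul_one →]=  (b * 1)    ⊢ ((b * 1) * (a * 2))
(3) (b * 1)  =[mul_one →]=  b    ⊢ cost 5, within 5

(b * (a * 2))   [cost 5]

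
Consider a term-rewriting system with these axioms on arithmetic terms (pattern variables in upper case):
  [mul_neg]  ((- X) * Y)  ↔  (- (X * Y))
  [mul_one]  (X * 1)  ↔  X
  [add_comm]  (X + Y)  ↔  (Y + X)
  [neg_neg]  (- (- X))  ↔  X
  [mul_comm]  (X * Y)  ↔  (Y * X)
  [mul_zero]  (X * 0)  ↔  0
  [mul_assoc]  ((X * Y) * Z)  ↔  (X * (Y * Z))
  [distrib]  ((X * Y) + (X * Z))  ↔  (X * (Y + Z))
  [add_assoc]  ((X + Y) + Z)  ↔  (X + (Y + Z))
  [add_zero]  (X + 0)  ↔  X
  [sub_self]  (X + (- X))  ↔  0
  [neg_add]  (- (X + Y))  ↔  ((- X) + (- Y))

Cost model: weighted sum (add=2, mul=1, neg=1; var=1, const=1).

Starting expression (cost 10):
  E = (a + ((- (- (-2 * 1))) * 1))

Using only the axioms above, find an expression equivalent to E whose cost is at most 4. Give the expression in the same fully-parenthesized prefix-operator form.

step 1: mul_one (→) rewrites (-2 * 1) into -2, now (a + ((- (- -2)) * 1))
step 2: neg_neg (→) rewrites (- (- -2)) into -2, now (a + (-2 * 1))
step 3: mul_one (→) rewrites (-2 * 1) into -2, reaching cost 4 (bound 4)

(a + -2)   [cost 4]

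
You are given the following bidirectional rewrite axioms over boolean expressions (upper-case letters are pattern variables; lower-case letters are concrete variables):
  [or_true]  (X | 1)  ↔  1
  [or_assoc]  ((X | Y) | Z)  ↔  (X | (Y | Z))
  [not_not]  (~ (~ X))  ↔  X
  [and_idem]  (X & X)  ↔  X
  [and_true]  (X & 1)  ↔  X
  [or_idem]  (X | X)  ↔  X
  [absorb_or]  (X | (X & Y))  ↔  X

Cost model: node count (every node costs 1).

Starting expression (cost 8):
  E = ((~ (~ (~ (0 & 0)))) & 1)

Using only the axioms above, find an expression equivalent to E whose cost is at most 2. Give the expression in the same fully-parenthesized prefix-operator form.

(~ 0)   [cost 2]

1. [not_not →] (~ (~ (0 & 0)))  →  (0 & 0);  E = ((~ (0 & 0)) & 1)
2. [and_true →] ((~ (0 & 0)) & 1)  →  (~ (0 & 0))
3. [and_idem →] (0 & 0)  →  0;  cost 2 ≤ 2, done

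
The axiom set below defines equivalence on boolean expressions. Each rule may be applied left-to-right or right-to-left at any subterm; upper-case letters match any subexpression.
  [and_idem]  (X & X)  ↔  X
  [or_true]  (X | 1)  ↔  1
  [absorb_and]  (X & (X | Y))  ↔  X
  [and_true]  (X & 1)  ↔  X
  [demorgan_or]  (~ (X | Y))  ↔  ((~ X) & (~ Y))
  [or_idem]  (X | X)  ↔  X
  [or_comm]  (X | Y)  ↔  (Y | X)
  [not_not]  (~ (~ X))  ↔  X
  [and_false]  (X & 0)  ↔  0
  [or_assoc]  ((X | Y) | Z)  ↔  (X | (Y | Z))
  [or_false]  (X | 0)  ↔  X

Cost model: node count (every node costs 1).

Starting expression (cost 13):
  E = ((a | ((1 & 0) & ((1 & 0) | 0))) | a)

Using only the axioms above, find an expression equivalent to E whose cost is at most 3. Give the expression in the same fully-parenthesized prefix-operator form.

(a | a)   [cost 3]

step 1: absorb_and (→) rewrites ((1 & 0) & ((1 & 0) | 0)) into (1 & 0), now ((a | (1 & 0)) | a)
step 2: and_false (→) rewrites (1 & 0) into 0, now ((a | 0) | a)
step 3: or_false (→) rewrites (a | 0) into a, reaching cost 3 (bound 3)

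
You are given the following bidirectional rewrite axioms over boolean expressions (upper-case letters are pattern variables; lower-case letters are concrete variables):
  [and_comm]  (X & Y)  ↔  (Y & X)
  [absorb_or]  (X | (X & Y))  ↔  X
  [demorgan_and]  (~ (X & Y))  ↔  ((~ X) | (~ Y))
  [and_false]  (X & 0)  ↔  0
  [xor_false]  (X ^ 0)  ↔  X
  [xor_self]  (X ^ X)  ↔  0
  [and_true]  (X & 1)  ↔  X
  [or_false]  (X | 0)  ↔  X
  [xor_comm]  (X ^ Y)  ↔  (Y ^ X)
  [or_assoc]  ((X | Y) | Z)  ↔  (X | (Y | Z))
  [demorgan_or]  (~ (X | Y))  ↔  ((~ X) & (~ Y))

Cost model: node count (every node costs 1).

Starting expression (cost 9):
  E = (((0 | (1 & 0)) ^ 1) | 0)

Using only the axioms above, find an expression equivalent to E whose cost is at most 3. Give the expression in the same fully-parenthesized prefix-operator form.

step 1: and_false (→) rewrites (1 & 0) into 0, now (((0 | 0) ^ 1) | 0)
step 2: or_false (→) rewrites (0 | 0) into 0, now ((0 ^ 1) | 0)
step 3: or_false (→) rewrites ((0 ^ 1) | 0) into (0 ^ 1), reaching cost 3 (bound 3)

(0 ^ 1)   [cost 3]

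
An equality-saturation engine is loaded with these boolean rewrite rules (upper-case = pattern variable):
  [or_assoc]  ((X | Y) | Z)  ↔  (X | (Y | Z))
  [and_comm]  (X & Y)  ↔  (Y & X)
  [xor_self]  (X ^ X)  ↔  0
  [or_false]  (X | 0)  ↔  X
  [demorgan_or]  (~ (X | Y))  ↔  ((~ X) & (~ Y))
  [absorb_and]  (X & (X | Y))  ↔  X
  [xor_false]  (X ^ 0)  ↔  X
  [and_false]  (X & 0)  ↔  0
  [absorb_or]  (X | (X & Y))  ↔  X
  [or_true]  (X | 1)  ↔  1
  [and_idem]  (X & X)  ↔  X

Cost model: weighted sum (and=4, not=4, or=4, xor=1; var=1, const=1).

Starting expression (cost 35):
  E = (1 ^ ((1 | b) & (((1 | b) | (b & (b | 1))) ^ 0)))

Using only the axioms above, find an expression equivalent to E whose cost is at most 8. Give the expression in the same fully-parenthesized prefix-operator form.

1. [xor_false →] (((1 | b) | (b & (b | 1))) ^ 0)  →  ((1 | b) | (b & (b | 1)));  E = (1 ^ ((1 | b) & ((1 | b) | (b & (b | 1)))))
2. [absorb_and →] (b & (b | 1))  →  b;  E = (1 ^ ((1 | b) & ((1 | b) | b)))
3. [absorb_and →] ((1 | b) & ((1 | b) | b))  →  (1 | b);  cost 8 ≤ 8, done

(1 ^ (1 | b))   [cost 8]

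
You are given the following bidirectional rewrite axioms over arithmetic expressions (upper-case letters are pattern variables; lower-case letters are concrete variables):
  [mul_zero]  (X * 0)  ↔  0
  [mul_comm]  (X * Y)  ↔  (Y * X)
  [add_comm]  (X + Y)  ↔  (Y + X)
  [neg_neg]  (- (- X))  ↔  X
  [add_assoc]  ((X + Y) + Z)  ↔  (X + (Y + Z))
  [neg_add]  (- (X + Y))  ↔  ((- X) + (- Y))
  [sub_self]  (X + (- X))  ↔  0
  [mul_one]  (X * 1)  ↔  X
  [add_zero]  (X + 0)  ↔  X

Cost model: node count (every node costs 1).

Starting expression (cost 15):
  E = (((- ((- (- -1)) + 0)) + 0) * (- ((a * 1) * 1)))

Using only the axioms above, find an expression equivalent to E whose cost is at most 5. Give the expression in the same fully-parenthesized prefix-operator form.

1. [neg_neg →] (- (- -1))  →  -1;  E = (((- (-1 + 0)) + 0) * (- ((a * 1) * 1)))
2. [add_zero →] ((- (-1 + 0)) + 0)  →  (- (-1 + 0));  E = ((- (-1 + 0)) * (- ((a * 1) * 1)))
3. [mul_one →] ((a * 1) * 1)  →  (a * 1);  E = ((- (-1 + 0)) * (- (a * 1)))
4. [add_zero →] (-1 + 0)  →  -1;  E = ((- -1) * (- (a * 1)))
5. [mul_one →] (a * 1)  →  a;  cost 5 ≤ 5, done

((- -1) * (- a))   [cost 5]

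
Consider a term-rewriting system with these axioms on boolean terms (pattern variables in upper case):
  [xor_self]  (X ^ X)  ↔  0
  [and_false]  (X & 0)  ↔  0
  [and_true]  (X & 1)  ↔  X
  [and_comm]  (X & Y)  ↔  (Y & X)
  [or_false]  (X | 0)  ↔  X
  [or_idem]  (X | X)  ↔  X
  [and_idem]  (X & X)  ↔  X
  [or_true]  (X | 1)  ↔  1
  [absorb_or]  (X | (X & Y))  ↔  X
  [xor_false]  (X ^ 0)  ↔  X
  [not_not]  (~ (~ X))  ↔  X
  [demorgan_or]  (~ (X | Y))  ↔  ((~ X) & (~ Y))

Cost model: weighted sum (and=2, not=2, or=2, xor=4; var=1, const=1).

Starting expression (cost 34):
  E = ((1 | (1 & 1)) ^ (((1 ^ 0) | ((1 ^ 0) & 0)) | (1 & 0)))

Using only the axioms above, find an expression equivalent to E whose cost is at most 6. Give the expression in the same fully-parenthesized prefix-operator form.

step 1: absorb_or (→) rewrites ((1 ^ 0) | ((1 ^ 0) & 0)) into (1 ^ 0), now ((1 | (1 & 1)) ^ ((1 ^ 0) | (1 & 0)))
step 2: xor_false (→) rewrites (1 ^ 0) into 1, now ((1 | (1 & 1)) ^ (1 | (1 & 0)))
step 3: and_true (→) rewrites (1 & 1) into 1, now ((1 | 1) ^ (1 | (1 & 0)))
step 4: or_idem (→) rewrites (1 | 1) into 1, now (1 ^ (1 | (1 & 0)))
step 5: absorb_or (→) rewrites (1 | (1 & 0)) into 1, reaching cost 6 (bound 6)

(1 ^ 1)   [cost 6]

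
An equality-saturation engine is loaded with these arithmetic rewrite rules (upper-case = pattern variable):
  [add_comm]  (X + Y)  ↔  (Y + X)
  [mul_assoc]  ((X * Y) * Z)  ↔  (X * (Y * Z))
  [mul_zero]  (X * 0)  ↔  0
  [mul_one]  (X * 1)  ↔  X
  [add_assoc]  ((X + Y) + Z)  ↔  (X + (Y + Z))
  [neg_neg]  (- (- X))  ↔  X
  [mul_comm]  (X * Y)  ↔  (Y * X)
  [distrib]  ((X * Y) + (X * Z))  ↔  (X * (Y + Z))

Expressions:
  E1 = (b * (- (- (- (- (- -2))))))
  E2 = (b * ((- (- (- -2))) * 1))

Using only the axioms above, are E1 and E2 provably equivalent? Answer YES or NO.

YES

(1) (- (- -2))  =[neg_neg →]=  -2    ⊢ (b * (- (- (- -2))))
(2) (b * (- (- (- -2))))  =[mul_comm →]=  ((- (- (- -2))) * b)
(3) (- (- (- -2)))  =[neg_neg →]=  (- -2)    ⊢ ((- -2) * b)
(4) ((- -2) * b)  =[mul_comm →]=  (b * (- -2))
(5) (- -2)  =[mul_one ←]=  ((- -2) * 1)    ⊢ (b * ((- -2) * 1))
(6) -2  =[neg_neg ←]=  (- (- -2))    ⊢ E2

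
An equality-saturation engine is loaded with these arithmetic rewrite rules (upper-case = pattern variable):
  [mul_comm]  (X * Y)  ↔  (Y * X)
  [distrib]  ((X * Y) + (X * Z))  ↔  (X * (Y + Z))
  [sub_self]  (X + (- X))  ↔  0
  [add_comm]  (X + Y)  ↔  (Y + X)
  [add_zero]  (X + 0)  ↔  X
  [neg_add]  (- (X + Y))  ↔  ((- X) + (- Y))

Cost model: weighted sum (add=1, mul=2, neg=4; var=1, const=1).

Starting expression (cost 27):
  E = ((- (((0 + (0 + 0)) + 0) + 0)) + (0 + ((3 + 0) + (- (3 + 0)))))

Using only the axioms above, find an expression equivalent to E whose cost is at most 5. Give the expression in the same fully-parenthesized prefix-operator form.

(- 0)   [cost 5]

1. [add_zero →] (0 + 0)  →  0;  E = ((- (((0 + 0) + 0) + 0)) + (0 + ((3 + 0) + (- (3 + 0)))))
2. [add_zero →] (3 + 0)  →  3;  E = ((- (((0 + 0) + 0) + 0)) + (0 + ((3 + 0) + (- 3))))
3. [add_zero →] ((0 + 0) + 0)  →  (0 + 0);  E = ((- ((0 + 0) + 0)) + (0 + ((3 + 0) + (- 3))))
4. [add_zero →] (3 + 0)  →  3;  E = ((- ((0 + 0) + 0)) + (0 + (3 + (- 3))))
5. [sub_self →] (3 + (- 3))  →  0;  E = ((- ((0 + 0) + 0)) + (0 + 0))
6. [add_zero →] (0 + 0)  →  0;  E = ((- ((0 + 0) + 0)) + 0)
7. [add_zero →] ((0 + 0) + 0)  →  (0 + 0);  E = ((- (0 + 0)) + 0)
8. [add_zero →] (0 + 0)  →  0;  E = ((- 0) + 0)
9. [add_zero →] ((- 0) + 0)  →  (- 0);  cost 5 ≤ 5, done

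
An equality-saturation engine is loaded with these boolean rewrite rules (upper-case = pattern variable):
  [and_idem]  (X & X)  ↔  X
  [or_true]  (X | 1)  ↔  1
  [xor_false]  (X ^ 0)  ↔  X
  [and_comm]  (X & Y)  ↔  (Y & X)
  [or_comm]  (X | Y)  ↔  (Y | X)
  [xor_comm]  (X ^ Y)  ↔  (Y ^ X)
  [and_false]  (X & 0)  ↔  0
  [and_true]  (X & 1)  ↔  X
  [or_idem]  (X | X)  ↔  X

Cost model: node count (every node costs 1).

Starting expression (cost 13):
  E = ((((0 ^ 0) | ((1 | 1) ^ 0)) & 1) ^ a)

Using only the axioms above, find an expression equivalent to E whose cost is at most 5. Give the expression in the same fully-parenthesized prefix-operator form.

((0 | 1) ^ a)   [cost 5]

(1) ((1 | 1) ^ 0)  =[xor_false →]=  (1 | 1)    ⊢ ((((0 ^ 0) | (1 | 1)) & 1) ^ a)
(2) (1 | 1)  =[or_idem →]=  1    ⊢ ((((0 ^ 0) | 1) & 1) ^ a)
(3) (0 ^ 0)  =[xor_false →]=  0    ⊢ (((0 | 1) & 1) ^ a)
(4) ((0 | 1) & 1)  =[and_true →]=  (0 | 1)    ⊢ cost 5, within 5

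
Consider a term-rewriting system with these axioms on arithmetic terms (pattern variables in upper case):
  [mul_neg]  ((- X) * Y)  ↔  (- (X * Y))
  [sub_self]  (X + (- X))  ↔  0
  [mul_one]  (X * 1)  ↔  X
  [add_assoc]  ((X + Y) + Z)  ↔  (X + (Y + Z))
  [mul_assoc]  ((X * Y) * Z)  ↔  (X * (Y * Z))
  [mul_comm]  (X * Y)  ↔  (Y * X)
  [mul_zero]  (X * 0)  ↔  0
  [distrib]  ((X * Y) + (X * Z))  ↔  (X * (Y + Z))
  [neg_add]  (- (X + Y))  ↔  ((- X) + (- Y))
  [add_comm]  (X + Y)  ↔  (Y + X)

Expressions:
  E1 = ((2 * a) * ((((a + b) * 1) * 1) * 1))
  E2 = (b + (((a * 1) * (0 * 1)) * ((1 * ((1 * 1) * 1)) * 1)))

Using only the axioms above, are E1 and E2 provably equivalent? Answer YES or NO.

NO

All listed rules preserve value, hence provable equivalence implies equal values everywhere; look for a separating assignment.
a=0, b=1 gives E1 ↦ 0, E2 ↦ 1; values differ ⇒ not provably equivalent.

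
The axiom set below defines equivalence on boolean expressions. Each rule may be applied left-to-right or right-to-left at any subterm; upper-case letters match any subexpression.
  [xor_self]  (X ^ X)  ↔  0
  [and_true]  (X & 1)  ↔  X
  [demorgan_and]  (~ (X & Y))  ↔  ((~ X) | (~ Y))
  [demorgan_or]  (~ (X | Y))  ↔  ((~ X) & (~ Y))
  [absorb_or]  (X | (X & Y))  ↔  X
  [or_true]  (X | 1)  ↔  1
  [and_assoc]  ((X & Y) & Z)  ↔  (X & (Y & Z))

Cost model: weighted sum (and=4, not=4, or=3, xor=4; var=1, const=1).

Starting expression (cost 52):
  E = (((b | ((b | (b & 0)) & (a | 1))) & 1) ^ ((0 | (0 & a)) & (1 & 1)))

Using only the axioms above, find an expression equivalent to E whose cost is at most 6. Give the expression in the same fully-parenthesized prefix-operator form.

(b ^ 0)   [cost 6]

1. [absorb_or →] (b | (b & 0))  →  b;  E = (((b | (b & (a | 1))) & 1) ^ ((0 | (0 & a)) & (1 & 1)))
2. [or_true →] (a | 1)  →  1;  E = (((b | (b & 1)) & 1) ^ ((0 | (0 & a)) & (1 & 1)))
3. [absorb_or →] (b | (b & 1))  →  b;  E = ((b & 1) ^ ((0 | (0 & a)) & (1 & 1)))
4. [and_true →] (1 & 1)  →  1;  E = ((b & 1) ^ ((0 | (0 & a)) & 1))
5. [absorb_or →] (0 | (0 & a))  →  0;  E = ((b & 1) ^ (0 & 1))
6. [and_true →] (b & 1)  →  b;  E = (b ^ (0 & 1))
7. [and_true →] (0 & 1)  →  0;  cost 6 ≤ 6, done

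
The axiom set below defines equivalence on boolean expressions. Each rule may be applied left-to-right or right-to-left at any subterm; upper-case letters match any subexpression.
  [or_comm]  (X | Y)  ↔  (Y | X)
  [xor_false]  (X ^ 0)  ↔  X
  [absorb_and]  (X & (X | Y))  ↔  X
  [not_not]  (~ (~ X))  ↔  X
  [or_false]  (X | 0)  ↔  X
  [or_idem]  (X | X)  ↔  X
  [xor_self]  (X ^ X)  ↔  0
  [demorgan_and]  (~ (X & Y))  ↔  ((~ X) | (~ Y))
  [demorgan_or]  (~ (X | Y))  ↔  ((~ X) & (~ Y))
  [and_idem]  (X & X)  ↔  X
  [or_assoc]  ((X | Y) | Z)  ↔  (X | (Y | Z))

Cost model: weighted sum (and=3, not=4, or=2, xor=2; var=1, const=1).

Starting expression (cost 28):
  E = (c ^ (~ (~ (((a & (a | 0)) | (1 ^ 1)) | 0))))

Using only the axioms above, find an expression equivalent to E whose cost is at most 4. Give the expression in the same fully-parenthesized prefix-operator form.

(c ^ a)   [cost 4]

(1) (~ (~ (((a & (a | 0)) | (1 ^ 1)) | 0)))  =[not_not →]=  (((a & (a | 0)) | (1 ^ 1)) | 0)    ⊢ (c ^ (((a & (a | 0)) | (1 ^ 1)) | 0))
(2) (1 ^ 1)  =[xor_self →]=  0    ⊢ (c ^ (((a & (a | 0)) | 0) | 0))
(3) (((a & (a | 0)) | 0) | 0)  =[or_assoc →]=  ((a & (a | 0)) | (0 | 0))    ⊢ (c ^ ((a & (a | 0)) | (0 | 0)))
(4) (a & (a | 0))  =[absorb_and →]=  a    ⊢ (c ^ (a | (0 | 0)))
(5) (0 | 0)  =[or_false →]=  0    ⊢ (c ^ (a | 0))
(6) (a | 0)  =[or_false →]=  a    ⊢ cost 4, within 4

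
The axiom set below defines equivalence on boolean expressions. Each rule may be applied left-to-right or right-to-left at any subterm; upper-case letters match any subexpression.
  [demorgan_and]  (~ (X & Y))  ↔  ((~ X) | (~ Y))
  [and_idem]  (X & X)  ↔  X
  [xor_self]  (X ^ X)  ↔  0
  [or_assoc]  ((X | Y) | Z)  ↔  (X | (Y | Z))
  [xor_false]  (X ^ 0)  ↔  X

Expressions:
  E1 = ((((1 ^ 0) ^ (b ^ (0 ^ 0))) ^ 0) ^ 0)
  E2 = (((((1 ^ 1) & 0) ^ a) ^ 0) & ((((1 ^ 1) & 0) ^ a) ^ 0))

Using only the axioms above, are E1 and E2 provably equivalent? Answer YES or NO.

NO

Every axiom is a valid identity, so a rewrite proof would force E1 and E2 to agree under every assignment.
At a=0, b=0: E1 = 1 but E2 = 0; they differ, so no derivation exists.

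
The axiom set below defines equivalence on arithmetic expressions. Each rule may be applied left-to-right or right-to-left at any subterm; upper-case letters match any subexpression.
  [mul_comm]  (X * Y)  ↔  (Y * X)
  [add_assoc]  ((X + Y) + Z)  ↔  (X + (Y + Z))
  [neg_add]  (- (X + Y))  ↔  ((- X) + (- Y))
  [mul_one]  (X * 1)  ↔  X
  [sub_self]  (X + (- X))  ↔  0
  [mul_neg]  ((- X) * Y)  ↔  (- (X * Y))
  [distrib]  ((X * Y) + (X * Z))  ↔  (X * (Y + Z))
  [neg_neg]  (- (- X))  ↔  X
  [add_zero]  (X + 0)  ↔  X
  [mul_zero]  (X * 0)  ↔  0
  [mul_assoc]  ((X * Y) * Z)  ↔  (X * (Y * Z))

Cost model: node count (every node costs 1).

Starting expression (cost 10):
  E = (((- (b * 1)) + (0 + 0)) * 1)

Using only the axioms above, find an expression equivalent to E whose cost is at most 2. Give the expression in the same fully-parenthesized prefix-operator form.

1. [mul_one →] (b * 1)  →  b;  E = (((- b) + (0 + 0)) * 1)
2. [add_zero →] (0 + 0)  →  0;  E = (((- b) + 0) * 1)
3. [add_zero →] ((- b) + 0)  →  (- b);  E = ((- b) * 1)
4. [mul_one →] ((- b) * 1)  →  (- b);  cost 2 ≤ 2, done

(- b)   [cost 2]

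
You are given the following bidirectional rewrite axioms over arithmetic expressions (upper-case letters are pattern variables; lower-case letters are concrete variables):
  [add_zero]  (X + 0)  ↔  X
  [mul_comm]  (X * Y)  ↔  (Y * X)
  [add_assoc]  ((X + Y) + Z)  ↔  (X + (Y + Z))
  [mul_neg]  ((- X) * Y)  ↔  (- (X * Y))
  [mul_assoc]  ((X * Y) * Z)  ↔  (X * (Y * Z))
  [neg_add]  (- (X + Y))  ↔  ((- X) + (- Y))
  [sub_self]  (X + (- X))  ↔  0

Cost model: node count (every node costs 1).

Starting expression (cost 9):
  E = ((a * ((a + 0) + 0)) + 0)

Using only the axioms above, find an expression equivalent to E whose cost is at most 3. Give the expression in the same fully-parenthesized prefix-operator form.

(1) ((a + 0) + 0)  =[add_zero →]=  (a + 0)    ⊢ ((a * (a + 0)) + 0)
(2) (a + 0)  =[add_zero →]=  a    ⊢ ((a * a) + 0)
(3) ((a * a) + 0)  =[add_zero →]=  (a * a)    ⊢ cost 3, within 3

(a * a)   [cost 3]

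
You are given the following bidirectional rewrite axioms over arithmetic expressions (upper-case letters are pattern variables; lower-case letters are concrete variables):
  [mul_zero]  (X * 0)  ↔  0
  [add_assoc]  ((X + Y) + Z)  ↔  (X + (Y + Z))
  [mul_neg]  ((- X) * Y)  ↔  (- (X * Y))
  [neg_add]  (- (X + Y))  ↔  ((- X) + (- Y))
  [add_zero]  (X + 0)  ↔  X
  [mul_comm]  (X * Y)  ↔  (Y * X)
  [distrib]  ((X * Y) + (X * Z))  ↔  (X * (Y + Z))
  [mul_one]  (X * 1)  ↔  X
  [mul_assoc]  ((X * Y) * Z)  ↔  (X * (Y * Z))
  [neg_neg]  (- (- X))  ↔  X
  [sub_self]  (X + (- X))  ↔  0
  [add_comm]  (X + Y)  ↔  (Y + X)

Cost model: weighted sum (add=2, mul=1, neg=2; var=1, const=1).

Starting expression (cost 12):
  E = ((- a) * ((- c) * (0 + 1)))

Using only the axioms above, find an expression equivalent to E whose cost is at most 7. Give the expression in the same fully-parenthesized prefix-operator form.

((- a) * (- c))   [cost 7]

(1) (0 + 1)  =[add_comm →]=  (1 + 0)    ⊢ ((- a) * ((- c) * (1 + 0)))
(2) (1 + 0)  =[add_zero →]=  1    ⊢ ((- a) * ((- c) * 1))
(3) ((- c) * 1)  =[mul_one →]=  (- c)    ⊢ cost 7, within 7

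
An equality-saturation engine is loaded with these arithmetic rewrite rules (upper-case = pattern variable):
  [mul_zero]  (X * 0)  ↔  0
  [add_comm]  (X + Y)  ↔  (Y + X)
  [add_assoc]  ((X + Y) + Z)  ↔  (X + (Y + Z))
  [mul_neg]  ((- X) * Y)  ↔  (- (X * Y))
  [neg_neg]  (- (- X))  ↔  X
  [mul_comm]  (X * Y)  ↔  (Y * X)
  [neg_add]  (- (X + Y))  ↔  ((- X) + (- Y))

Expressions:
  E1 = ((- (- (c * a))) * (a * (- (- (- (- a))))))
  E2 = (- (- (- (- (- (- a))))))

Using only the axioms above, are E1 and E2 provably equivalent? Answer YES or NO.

NO

The axioms are sound identities: if E1 ↔* E2 then E1 and E2 evaluate identically under any assignment.
Under a=1, c=0: E1 evaluates to 0, E2 to 1. Distinct ⇒ no rewrite sequence connects them.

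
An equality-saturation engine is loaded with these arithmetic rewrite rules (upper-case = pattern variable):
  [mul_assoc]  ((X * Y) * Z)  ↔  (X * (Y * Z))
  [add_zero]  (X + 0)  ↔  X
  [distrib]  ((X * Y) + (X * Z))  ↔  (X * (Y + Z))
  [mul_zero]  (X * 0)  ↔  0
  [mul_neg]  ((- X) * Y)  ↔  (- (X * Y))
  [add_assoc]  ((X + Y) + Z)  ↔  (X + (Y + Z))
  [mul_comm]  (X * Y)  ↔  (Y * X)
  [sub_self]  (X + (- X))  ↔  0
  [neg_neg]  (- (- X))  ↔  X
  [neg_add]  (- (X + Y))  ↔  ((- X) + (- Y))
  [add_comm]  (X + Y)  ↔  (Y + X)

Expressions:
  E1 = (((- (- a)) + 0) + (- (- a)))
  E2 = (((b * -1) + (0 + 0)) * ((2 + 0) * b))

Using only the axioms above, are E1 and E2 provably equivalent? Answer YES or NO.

NO

Every axiom is a valid identity, so a rewrite proof would force E1 and E2 to agree under every assignment.
At a=0, b=1: E1 = 0 but E2 = -2; they differ, so no derivation exists.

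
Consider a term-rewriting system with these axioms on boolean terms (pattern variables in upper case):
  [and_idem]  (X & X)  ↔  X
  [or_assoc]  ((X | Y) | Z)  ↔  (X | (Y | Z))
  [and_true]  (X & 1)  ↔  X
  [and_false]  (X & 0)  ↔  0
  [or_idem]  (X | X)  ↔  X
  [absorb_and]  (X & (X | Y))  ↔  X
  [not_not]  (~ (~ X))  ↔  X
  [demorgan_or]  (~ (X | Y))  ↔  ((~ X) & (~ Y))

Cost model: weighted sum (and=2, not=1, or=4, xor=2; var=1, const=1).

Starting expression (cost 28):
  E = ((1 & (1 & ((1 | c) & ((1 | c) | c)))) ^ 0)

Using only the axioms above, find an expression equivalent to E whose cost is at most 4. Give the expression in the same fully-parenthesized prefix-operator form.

(1 ^ 0)   [cost 4]

step 1: absorb_and (→) rewrites ((1 | c) & ((1 | c) | c)) into (1 | c), now ((1 & (1 & (1 | c))) ^ 0)
step 2: absorb_and (→) rewrites (1 & (1 | c)) into 1, now ((1 & 1) ^ 0)
step 3: and_true (→) rewrites (1 & 1) into 1, reaching cost 4 (bound 4)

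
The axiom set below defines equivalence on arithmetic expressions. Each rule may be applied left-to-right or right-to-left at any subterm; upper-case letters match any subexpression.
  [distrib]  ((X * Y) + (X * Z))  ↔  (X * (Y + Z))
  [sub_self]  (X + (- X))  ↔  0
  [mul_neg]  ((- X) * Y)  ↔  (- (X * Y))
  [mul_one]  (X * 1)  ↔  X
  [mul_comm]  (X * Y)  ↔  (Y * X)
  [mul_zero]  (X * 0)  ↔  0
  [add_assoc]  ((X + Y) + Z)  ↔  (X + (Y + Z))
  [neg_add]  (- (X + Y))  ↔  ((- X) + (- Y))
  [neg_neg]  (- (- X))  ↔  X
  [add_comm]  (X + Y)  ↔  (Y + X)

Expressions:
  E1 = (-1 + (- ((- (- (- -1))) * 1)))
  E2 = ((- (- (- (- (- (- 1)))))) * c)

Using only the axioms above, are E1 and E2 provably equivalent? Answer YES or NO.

Every axiom is a valid identity, so a rewrite proof would force E1 and E2 to agree under every assignment.
At c=0: E1 = -2 but E2 = 0; they differ, so no derivation exists.

NO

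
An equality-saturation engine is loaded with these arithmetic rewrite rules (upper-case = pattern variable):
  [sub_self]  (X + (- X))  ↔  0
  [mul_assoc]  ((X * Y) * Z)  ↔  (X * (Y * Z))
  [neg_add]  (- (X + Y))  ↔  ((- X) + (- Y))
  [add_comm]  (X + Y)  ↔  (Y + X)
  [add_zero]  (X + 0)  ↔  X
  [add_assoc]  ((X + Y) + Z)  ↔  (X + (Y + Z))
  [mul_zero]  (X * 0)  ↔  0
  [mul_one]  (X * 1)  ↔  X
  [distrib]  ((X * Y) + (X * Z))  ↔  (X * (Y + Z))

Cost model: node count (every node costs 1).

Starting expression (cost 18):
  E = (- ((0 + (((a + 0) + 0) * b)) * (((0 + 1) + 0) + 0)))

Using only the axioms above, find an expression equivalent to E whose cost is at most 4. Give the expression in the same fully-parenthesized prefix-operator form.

step 1: add_zero (→) rewrites (a + 0) into a, now (- ((0 + ((a + 0) * b)) * (((0 + 1) + 0) + 0)))
step 2: add_comm (→) rewrites (0 + ((a + 0) * b)) into (((a + 0) * b) + 0), now (- ((((a + 0) * b) + 0) * (((0 + 1) + 0) + 0)))
step 3: add_zero (→) rewrites (((a + 0) * b) + 0) into ((a + 0) * b), now (- (((a + 0) * b) * (((0 + 1) + 0) + 0)))
step 4: add_comm (→) rewrites (0 + 1) into (1 + 0), now (- (((a + 0) * b) * (((1 + 0) + 0) + 0)))
step 5: add_zero (→) rewrites (a + 0) into a, now (- ((a * b) * (((1 + 0) + 0) + 0)))
step 6: add_zero (→) rewrites ((1 + 0) + 0) into (1 + 0), now (- ((a * b) * ((1 + 0) + 0)))
step 7: add_zero (→) rewrites ((1 + 0) + 0) into (1 + 0), now (- ((a * b) * (1 + 0)))
step 8: add_zero (→) rewrites (1 + 0) into 1, now (- ((a * b) * 1))
step 9: mul_one (→) rewrites ((a * b) * 1) into (a * b), reaching cost 4 (bound 4)

(- (a * b))   [cost 4]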